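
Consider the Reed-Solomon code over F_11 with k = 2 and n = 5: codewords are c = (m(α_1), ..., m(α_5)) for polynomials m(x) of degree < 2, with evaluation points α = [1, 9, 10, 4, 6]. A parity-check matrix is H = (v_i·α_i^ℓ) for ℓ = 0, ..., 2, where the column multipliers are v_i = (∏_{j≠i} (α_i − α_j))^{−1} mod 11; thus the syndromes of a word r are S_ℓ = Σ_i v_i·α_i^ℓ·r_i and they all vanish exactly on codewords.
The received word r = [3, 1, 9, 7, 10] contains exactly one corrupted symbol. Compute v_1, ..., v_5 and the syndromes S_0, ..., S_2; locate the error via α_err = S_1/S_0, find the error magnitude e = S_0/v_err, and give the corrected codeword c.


S = (5, 9, 3), error at position 4, error magnitude e = 2, c = [3, 1, 9, 5, 10].

Step 1: column multipliers v_i = (∏_{j≠i}(α_i − α_j))^{−1} mod 11.
  i = 1 (α = 1): (1−9)(1−10)(1−4)(1−6) = (−8)·(−9)·(−3)·(−5) = 1080 ≡ 2, so v_1 = 2^{−1} = 6 (mod 11).
  i = 2 (α = 9): (9−1)(9−10)(9−4)(9−6) = 8·(−1)·5·3 = −120 ≡ 1, so v_2 = 1^{−1} = 1 (mod 11).
  i = 3 (α = 10): (10−1)(10−9)(10−4)(10−6) = 9·1·6·4 = 216 ≡ 7, so v_3 = 7^{−1} = 8 (mod 11).
  i = 4 (α = 4): (4−1)(4−9)(4−10)(4−6) = 3·(−5)·(−6)·(−2) = −180 ≡ 7, so v_4 = 7^{−1} = 8 (mod 11).
  i = 5 (α = 6): (6−1)(6−9)(6−10)(6−4) = 5·(−3)·(−4)·2 = 120 ≡ 10, so v_5 = 10^{−1} = 10 (mod 11).
  v = [6, 1, 8, 8, 10].
Step 2: syndromes of r = [3, 1, 9, 7, 10] (all sums mod 11).
  S_0 = Σ v_i r_i = 6·3 + 1·1 + 8·9 + 8·7 + 10·10 = 247 ≡ 5.
  S_1 = Σ v_i α_i r_i = 6·1·3 + 1·9·1 + 8·10·9 + 8·4·7 + 10·6·10 = 1571 ≡ 9.
  α_i^2 mod 11 = [1, 4, 1, 5, 3].
  S_2 = Σ v_i α_i^2 r_i = 6·1·3 + 1·4·1 + 8·1·9 + 8·5·7 + 10·3·10 = 674 ≡ 3.
  S = (5, 9, 3) ≠ 0, so r is not a codeword (an error is present).
Step 3: locate the error. For a single error e at position i, S_ℓ = v_i·e·α_i^ℓ, so α_err = S_1/S_0.
  S_0^{−1} = 5^{−1} = 9 (mod 11), so α_err = 9·9 = 81 ≡ 4 = α_4. Error position i = 4.
  Consistency check: S_2/S_1 = 3·5 = 15 ≡ 4 = α_err ✓ (single-error assumption holds).
Step 4: error magnitude e = S_0/v_4 = S_0·∏_{j≠4}(α_4 − α_j) = 5·7 = 35 ≡ 2 (mod 11).
Step 5: correct position 4: c_4 = r_4 − e = 7 − 2 ≡ 5 (mod 11). Hence c = [3, 1, 9, 5, 10].
  Check: interpolating c through the α_i gives m(x) = 6 + 8·x (degree < 2) with m(α_i) = c_i for every i, so c is indeed a codeword.


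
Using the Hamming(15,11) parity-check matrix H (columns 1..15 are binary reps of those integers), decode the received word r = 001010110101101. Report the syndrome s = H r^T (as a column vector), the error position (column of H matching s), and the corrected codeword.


s = (1, 1, 0, 1)^T, error position = 13, corrected codeword c = 001010110101001

Compute s = H r^T mod 2 one row at a time:
  s_1 = 1 + 0 + 1 + 0 + 1 + 1 + 0 + 1 = 5 ≡ 1 (mod 2).
  s_2 = 0 + 1 + 0 + 1 + 1 + 1 + 0 + 1 = 5 ≡ 1 (mod 2).
  s_3 = 0 + 1 + 0 + 1 + 1 + 0 + 0 + 1 = 4 ≡ 0 (mod 2).
  s_4 = 0 + 1 + 1 + 1 + 0 + 0 + 1 + 1 = 5 ≡ 1 (mod 2).
s = (1, 1, 0, 1)^T — this equals column 13 of H (binary 1101), so error is at position 13.
Correct: flip bit 13 of r = 001010110101101 to get c = 001010110101001.


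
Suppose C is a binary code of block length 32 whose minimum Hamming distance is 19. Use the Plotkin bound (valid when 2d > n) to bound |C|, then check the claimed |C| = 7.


Plotkin bound M ≤ 6; given |C| = 7 > bound (violated).

Check applicability: 2d = 38, n = 32.
2d − n = 6 > 0, so Plotkin applies.
Compute d/(2d−n) = 19/6 ≈ 3.1667.
⌊d/(2d−n)⌋ = 3.
Plotkin bound: M ≤ 2·3 = 6.
Given |C| = 7, check: VIOLATED.
This |C| is above the Plotkin bound, so no binary code with n = 32, d = 19 and 7 codewords exists.


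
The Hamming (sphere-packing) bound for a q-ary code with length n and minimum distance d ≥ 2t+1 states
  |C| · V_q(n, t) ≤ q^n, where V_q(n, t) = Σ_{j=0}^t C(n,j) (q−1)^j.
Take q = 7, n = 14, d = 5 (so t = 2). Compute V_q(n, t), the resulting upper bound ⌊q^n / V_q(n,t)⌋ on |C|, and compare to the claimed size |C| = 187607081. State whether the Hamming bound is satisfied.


V_q(n, t) = 3361, q^n = 678223072849, Hamming bound = 201792047, |C| = 187607081 ≤ bound (satisfied).

Step 1: Compute V_q(n, t) = Σ_{j=0}^2 C(n, j) (q−1)^j.
  j = 0: C(14,0)·(6)^0 = 1·1 = 1.
  j = 1: C(14,1)·(6)^1 = 14·6 = 84.
  j = 2: C(14,2)·(6)^2 = 91·36 = 3276.
  V_q(n, t) = 1 + 84 + 3276 = 3361.
Step 2: q^n = 7^14 = 678223072849.
Step 3: Hamming bound ⌊q^n / V_q(n,t)⌋ = ⌊678223072849/3361⌋ = 201792047.
Step 4: Compare |C| = 187607081 to 201792047: satisfied.
The claimed |C| lies below the Hamming bound.


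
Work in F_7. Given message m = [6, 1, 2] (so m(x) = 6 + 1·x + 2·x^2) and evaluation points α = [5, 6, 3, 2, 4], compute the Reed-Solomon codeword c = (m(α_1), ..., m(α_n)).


c = [5, 0, 6, 2, 0]

Message polynomial: m(x) = 6 + 1·x + 2·x^2 (mod 7).
For each evaluation point α_i, compute m(α_i) mod 7:
  α_1 = 5: Horner steps 2 → 4 → 5, so m(5) = 5.
  α_2 = 6: Horner steps 2 → 6 → 0, so m(6) = 0.
  α_3 = 3: Horner steps 2 → 0 → 6, so m(3) = 6.
  α_4 = 2: Horner steps 2 → 5 → 2, so m(2) = 2.
  α_5 = 4: Horner steps 2 → 2 → 0, so m(4) = 0.
Codeword c = [5, 0, 6, 2, 0] ∈ F_7^5.


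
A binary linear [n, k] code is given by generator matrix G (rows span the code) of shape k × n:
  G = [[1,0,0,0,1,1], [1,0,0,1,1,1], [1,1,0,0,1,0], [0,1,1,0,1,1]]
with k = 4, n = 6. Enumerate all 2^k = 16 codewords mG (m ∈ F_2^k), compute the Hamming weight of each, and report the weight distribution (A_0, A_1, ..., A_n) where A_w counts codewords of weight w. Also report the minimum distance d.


Weight distribution: A_0 = 1, A_1 = 1, A_2 = 2, A_3 = 6, A_4 = 5, A_5 = 1. Minimum distance d = 1.

Enumerate all 2^4 = 16 messages m ∈ F_2^4.
For each, compute codeword c = mG in F_2^6, then tally its weight.
  m = 0000 → c = 000000, weight = 0.
  m = 1000 → c = 100011, weight = 3.
  m = 0100 → c = 100111, weight = 4.
  m = 1100 → c = 000100, weight = 1.
  m = 0010 → c = 110010, weight = 3.
  m = 1010 → c = 010001, weight = 2.
  m = 0110 → c = 010101, weight = 3.
  m = 1110 → c = 110110, weight = 4.
  m = 0001 → c = 011011, weight = 4.
  m = 1001 → c = 111000, weight = 3.
  m = 0101 → c = 111100, weight = 4.
  m = 1101 → c = 011111, weight = 5.
  m = 0011 → c = 101001, weight = 3.
  m = 1011 → c = 001010, weight = 2.
  m = 0111 → c = 001110, weight = 3.
  m = 1111 → c = 101101, weight = 4.
Tally weights:
  weight 0: 1 codewords.
  weight 1: 1 codewords.
  weight 2: 2 codewords.
  weight 3: 6 codewords.
  weight 4: 5 codewords.
  weight 5: 1 codewords.
Minimum distance d = smallest w > 0 with A_w > 0 = 1.
Sanity: Σ A_w = 16 = 2^4 = 16 ✓.


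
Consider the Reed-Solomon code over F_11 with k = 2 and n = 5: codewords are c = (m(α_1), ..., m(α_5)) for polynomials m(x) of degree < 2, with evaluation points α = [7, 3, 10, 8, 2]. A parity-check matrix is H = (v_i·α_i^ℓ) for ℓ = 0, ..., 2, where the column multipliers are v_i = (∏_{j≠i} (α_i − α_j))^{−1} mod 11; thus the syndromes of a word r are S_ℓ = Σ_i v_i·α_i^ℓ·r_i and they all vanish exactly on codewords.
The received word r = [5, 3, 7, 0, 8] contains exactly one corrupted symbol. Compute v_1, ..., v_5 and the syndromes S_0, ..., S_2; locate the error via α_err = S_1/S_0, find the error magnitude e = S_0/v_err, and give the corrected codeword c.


S = (1, 10, 1), error at position 3, error magnitude e = 6, c = [5, 3, 1, 0, 8].

Step 1: column multipliers v_i = (∏_{j≠i}(α_i − α_j))^{−1} mod 11.
  i = 1 (α = 7): (7−3)(7−10)(7−8)(7−2) = 4·(−3)·(−1)·5 = 60 ≡ 5, so v_1 = 5^{−1} = 9 (mod 11).
  i = 2 (α = 3): (3−7)(3−10)(3−8)(3−2) = (−4)·(−7)·(−5)·1 = −140 ≡ 3, so v_2 = 3^{−1} = 4 (mod 11).
  i = 3 (α = 10): (10−7)(10−3)(10−8)(10−2) = 3·7·2·8 = 336 ≡ 6, so v_3 = 6^{−1} = 2 (mod 11).
  i = 4 (α = 8): (8−7)(8−3)(8−10)(8−2) = 1·5·(−2)·6 = −60 ≡ 6, so v_4 = 6^{−1} = 2 (mod 11).
  i = 5 (α = 2): (2−7)(2−3)(2−10)(2−8) = (−5)·(−1)·(−8)·(−6) = 240 ≡ 9, so v_5 = 9^{−1} = 5 (mod 11).
  v = [9, 4, 2, 2, 5].
Step 2: syndromes of r = [5, 3, 7, 0, 8] (all sums mod 11).
  S_0 = Σ v_i r_i = 9·5 + 4·3 + 2·7 + 2·0 + 5·8 = 111 ≡ 1.
  S_1 = Σ v_i α_i r_i = 9·7·5 + 4·3·3 + 2·10·7 + 2·8·0 + 5·2·8 = 571 ≡ 10.
  α_i^2 mod 11 = [5, 9, 1, 9, 4].
  S_2 = Σ v_i α_i^2 r_i = 9·5·5 + 4·9·3 + 2·1·7 + 2·9·0 + 5·4·8 = 507 ≡ 1.
  S = (1, 10, 1) ≠ 0, so r is not a codeword (an error is present).
Step 3: locate the error. For a single error e at position i, S_ℓ = v_i·e·α_i^ℓ, so α_err = S_1/S_0.
  S_0^{−1} = 1^{−1} = 1 (mod 11), so α_err = 10·1 = 10 ≡ 10 = α_3. Error position i = 3.
  Consistency check: S_2/S_1 = 1·10 = 10 ≡ 10 = α_err ✓ (single-error assumption holds).
Step 4: error magnitude e = S_0/v_3 = S_0·∏_{j≠3}(α_3 − α_j) = 1·6 = 6 ≡ 6 (mod 11).
Step 5: correct position 3: c_3 = r_3 − e = 7 − 6 ≡ 1 (mod 11). Hence c = [5, 3, 1, 0, 8].
  Check: interpolating c through the α_i gives m(x) = 7 + 6·x (degree < 2) with m(α_i) = c_i for every i, so c is indeed a codeword.


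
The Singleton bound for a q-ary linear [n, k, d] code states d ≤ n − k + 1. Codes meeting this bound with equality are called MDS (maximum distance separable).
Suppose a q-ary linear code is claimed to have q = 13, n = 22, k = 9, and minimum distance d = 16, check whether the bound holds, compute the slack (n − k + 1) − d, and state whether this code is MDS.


Singleton RHS = n − k + 1 = 14, slack = -2, bound violated (no such code; not MDS).

Singleton bound: d ≤ n − k + 1.
Here n = 22, k = 9, so n − k + 1 = 14.
Given d = 16, check d ≤ 14: NO.
Slack = (n − k + 1) − d = -2.
The slack is negative: d = 16 exceeds n − k + 1 = 14 by 2, so the Singleton bound is violated and no linear [22, 9, 16]_13 code can exist. In particular it is not MDS (MDS requires d = n − k + 1 exactly).
Description: the claimed parameters are [22, 9, 16]_13; such a code would be impossible (violates the Singleton bound).


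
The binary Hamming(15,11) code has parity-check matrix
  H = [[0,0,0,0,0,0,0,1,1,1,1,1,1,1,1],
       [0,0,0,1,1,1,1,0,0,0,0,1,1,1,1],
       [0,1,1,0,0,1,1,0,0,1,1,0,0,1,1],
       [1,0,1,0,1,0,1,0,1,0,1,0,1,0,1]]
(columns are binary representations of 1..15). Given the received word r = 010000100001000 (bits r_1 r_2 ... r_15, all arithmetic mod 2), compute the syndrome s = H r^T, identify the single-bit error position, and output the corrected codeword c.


s = (1, 0, 0, 1)^T, error position = 9, corrected codeword c = 010000101001000

Compute s = H r^T mod 2 one row at a time:
  s_1 = 0 + 0 + 0 + 0 + 1 + 0 + 0 + 0 = 1 ≡ 1 (mod 2).
  s_2 = 0 + 0 + 0 + 1 + 1 + 0 + 0 + 0 = 2 ≡ 0 (mod 2).
  s_3 = 1 + 0 + 0 + 1 + 0 + 0 + 0 + 0 = 2 ≡ 0 (mod 2).
  s_4 = 0 + 0 + 0 + 1 + 0 + 0 + 0 + 0 = 1 ≡ 1 (mod 2).
s = (1, 0, 0, 1)^T — this equals column 9 of H (binary 1001), so error is at position 9.
Correct: flip bit 9 of r = 010000100001000 to get c = 010000101001000.


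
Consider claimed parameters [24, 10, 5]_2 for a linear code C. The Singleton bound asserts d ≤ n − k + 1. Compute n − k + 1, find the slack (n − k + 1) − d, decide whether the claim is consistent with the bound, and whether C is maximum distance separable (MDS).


Singleton RHS = n − k + 1 = 15, slack = 10, bound satisfied, not MDS.

Singleton bound: d ≤ n − k + 1.
Here n = 24, k = 10, so n − k + 1 = 15.
Given d = 5, check d ≤ 15: YES.
Slack = (n − k + 1) − d = 10.
The code is NOT MDS (slack = 10 > 0).
Description: the claimed parameters are [24, 10, 5]_2; such a code would be non-MDS.


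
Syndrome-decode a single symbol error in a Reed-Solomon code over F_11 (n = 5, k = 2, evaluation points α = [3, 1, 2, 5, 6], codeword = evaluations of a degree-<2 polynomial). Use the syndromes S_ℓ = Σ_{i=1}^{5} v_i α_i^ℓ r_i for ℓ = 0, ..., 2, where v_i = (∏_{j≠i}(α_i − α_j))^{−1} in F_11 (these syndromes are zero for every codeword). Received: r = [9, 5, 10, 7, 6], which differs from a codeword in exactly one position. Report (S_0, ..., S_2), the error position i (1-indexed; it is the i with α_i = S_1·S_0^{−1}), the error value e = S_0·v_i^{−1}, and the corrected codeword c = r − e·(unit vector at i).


S = (7, 7, 7), error at position 2, error magnitude e = 5, c = [9, 0, 10, 7, 6].

Step 1: column multipliers v_i = (∏_{j≠i}(α_i − α_j))^{−1} mod 11.
  i = 1 (α = 3): (3−1)(3−2)(3−5)(3−6) = 2·1·(−2)·(−3) = 12 ≡ 1, so v_1 = 1^{−1} = 1 (mod 11).
  i = 2 (α = 1): (1−3)(1−2)(1−5)(1−6) = (−2)·(−1)·(−4)·(−5) = 40 ≡ 7, so v_2 = 7^{−1} = 8 (mod 11).
  i = 3 (α = 2): (2−3)(2−1)(2−5)(2−6) = (−1)·1·(−3)·(−4) = −12 ≡ 10, so v_3 = 10^{−1} = 10 (mod 11).
  i = 4 (α = 5): (5−3)(5−1)(5−2)(5−6) = 2·4·3·(−1) = −24 ≡ 9, so v_4 = 9^{−1} = 5 (mod 11).
  i = 5 (α = 6): (6−3)(6−1)(6−2)(6−5) = 3·5·4·1 = 60 ≡ 5, so v_5 = 5^{−1} = 9 (mod 11).
  v = [1, 8, 10, 5, 9].
Step 2: syndromes of r = [9, 5, 10, 7, 6] (all sums mod 11).
  S_0 = Σ v_i r_i = 1·9 + 8·5 + 10·10 + 5·7 + 9·6 = 238 ≡ 7.
  S_1 = Σ v_i α_i r_i = 1·3·9 + 8·1·5 + 10·2·10 + 5·5·7 + 9·6·6 = 766 ≡ 7.
  α_i^2 mod 11 = [9, 1, 4, 3, 3].
  S_2 = Σ v_i α_i^2 r_i = 1·9·9 + 8·1·5 + 10·4·10 + 5·3·7 + 9·3·6 = 788 ≡ 7.
  S = (7, 7, 7) ≠ 0, so r is not a codeword (an error is present).
Step 3: locate the error. For a single error e at position i, S_ℓ = v_i·e·α_i^ℓ, so α_err = S_1/S_0.
  S_0^{−1} = 7^{−1} = 8 (mod 11), so α_err = 7·8 = 56 ≡ 1 = α_2. Error position i = 2.
  Consistency check: S_2/S_1 = 7·8 = 56 ≡ 1 = α_err ✓ (single-error assumption holds).
Step 4: error magnitude e = S_0/v_2 = S_0·∏_{j≠2}(α_2 − α_j) = 7·7 = 49 ≡ 5 (mod 11).
Step 5: correct position 2: c_2 = r_2 − e = 5 − 5 ≡ 0 (mod 11). Hence c = [9, 0, 10, 7, 6].
  Check: interpolating c through the α_i gives m(x) = 1 + 10·x (degree < 2) with m(α_i) = c_i for every i, so c is indeed a codeword.


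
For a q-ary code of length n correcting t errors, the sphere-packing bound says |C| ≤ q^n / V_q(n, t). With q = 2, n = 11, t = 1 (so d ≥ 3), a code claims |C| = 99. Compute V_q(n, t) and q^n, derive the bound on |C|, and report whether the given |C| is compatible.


V_q(n, t) = 12, q^n = 2048, Hamming bound = 170, |C| = 99 ≤ bound (satisfied).

Step 1: Compute V_q(n, t) = Σ_{j=0}^1 C(n, j) (q−1)^j.
  j = 0: C(11,0)·(1)^0 = 1·1 = 1.
  j = 1: C(11,1)·(1)^1 = 11·1 = 11.
  V_q(n, t) = 1 + 11 = 12.
Step 2: q^n = 2^11 = 2048.
Step 3: Hamming bound ⌊q^n / V_q(n,t)⌋ = ⌊2048/12⌋ = 170.
Step 4: Compare |C| = 99 to 170: satisfied.
The claimed |C| lies below the Hamming bound.


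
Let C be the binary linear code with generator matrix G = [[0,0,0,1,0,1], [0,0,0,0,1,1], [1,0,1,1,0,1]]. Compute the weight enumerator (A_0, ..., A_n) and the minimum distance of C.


Weight distribution: A_0 = 1, A_2 = 4, A_4 = 3. Minimum distance d = 2.

Enumerate all 2^3 = 8 messages m ∈ F_2^3.
For each, compute codeword c = mG in F_2^6, then tally its weight.
  m = 000 → c = 000000, weight = 0.
  m = 100 → c = 000101, weight = 2.
  m = 010 → c = 000011, weight = 2.
  m = 110 → c = 000110, weight = 2.
  m = 001 → c = 101101, weight = 4.
  m = 101 → c = 101000, weight = 2.
  m = 011 → c = 101110, weight = 4.
  m = 111 → c = 101011, weight = 4.
Tally weights:
  weight 0: 1 codewords.
  weight 2: 4 codewords.
  weight 4: 3 codewords.
Minimum distance d = smallest w > 0 with A_w > 0 = 2.
Sanity: Σ A_w = 8 = 2^3 = 8 ✓.


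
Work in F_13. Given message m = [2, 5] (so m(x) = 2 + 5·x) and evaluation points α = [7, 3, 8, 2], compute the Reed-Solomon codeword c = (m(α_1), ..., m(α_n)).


c = [11, 4, 3, 12]

Message polynomial: m(x) = 2 + 5·x (mod 13).
For each evaluation point α_i, compute m(α_i) mod 13:
  α_1 = 7: Horner steps 5 → 11, so m(7) = 11.
  α_2 = 3: Horner steps 5 → 4, so m(3) = 4.
  α_3 = 8: Horner steps 5 → 3, so m(8) = 3.
  α_4 = 2: Horner steps 5 → 12, so m(2) = 12.
Codeword c = [11, 4, 3, 12] ∈ F_13^4.


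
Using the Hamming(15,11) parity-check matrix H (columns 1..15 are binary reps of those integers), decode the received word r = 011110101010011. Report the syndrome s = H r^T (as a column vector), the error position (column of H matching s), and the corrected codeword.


s = (0, 1, 0, 0)^T, error position = 4, corrected codeword c = 011010101010011

Compute s = H r^T mod 2 one row at a time:
  s_1 = 0 + 1 + 0 + 1 + 0 + 0 + 1 + 1 = 4 ≡ 0 (mod 2).
  s_2 = 1 + 1 + 0 + 1 + 0 + 0 + 1 + 1 = 5 ≡ 1 (mod 2).
  s_3 = 1 + 1 + 0 + 1 + 0 + 1 + 1 + 1 = 6 ≡ 0 (mod 2).
  s_4 = 0 + 1 + 1 + 1 + 1 + 1 + 0 + 1 = 6 ≡ 0 (mod 2).
s = (0, 1, 0, 0)^T — this equals column 4 of H (binary 0100), so error is at position 4.
Correct: flip bit 4 of r = 011110101010011 to get c = 011010101010011.


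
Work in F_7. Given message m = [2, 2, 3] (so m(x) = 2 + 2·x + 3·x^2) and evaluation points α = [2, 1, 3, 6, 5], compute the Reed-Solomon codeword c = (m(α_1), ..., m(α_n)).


c = [4, 0, 0, 3, 3]

Message polynomial: m(x) = 2 + 2·x + 3·x^2 (mod 7).
For each evaluation point α_i, compute m(α_i) mod 7:
  α_1 = 2: Horner steps 3 → 1 → 4, so m(2) = 4.
  α_2 = 1: Horner steps 3 → 5 → 0, so m(1) = 0.
  α_3 = 3: Horner steps 3 → 4 → 0, so m(3) = 0.
  α_4 = 6: Horner steps 3 → 6 → 3, so m(6) = 3.
  α_5 = 5: Horner steps 3 → 3 → 3, so m(5) = 3.
Codeword c = [4, 0, 0, 3, 3] ∈ F_7^5.


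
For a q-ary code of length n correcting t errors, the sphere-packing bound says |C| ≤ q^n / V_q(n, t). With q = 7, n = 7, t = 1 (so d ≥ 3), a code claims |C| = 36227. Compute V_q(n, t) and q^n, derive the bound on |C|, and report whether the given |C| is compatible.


V_q(n, t) = 43, q^n = 823543, Hamming bound = 19152, |C| = 36227 > bound (violated).

Step 1: Compute V_q(n, t) = Σ_{j=0}^1 C(n, j) (q−1)^j.
  j = 0: C(7,0)·(6)^0 = 1·1 = 1.
  j = 1: C(7,1)·(6)^1 = 7·6 = 42.
  V_q(n, t) = 1 + 42 = 43.
Step 2: q^n = 7^7 = 823543.
Step 3: Hamming bound ⌊q^n / V_q(n,t)⌋ = ⌊823543/43⌋ = 19152.
Step 4: Compare |C| = 36227 to 19152: violated.
The claimed |C| lies above the Hamming bound, so no 7-ary code of length 7 with d ≥ 3 can have 36227 codewords.


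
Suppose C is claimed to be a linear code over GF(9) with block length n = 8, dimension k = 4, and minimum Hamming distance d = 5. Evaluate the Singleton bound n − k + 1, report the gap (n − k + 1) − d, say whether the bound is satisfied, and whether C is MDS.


Singleton RHS = n − k + 1 = 5, slack = 0, bound satisfied, MDS.

Singleton bound: d ≤ n − k + 1.
Here n = 8, k = 4, so n − k + 1 = 5.
Given d = 5, check d ≤ 5: YES.
Slack = (n − k + 1) − d = 0.
The code is MDS (slack = 0).
Description: the claimed parameters are [8, 4, 5]_9; such a code would be MDS (meets Singleton bound).


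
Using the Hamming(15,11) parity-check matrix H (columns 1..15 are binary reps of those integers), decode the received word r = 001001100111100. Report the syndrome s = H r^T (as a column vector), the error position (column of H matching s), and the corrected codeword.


s = (0, 0, 1, 0)^T, error position = 2, corrected codeword c = 011001100111100

Compute s = H r^T mod 2 one row at a time:
  s_1 = 0 + 0 + 1 + 1 + 1 + 1 + 0 + 0 = 4 ≡ 0 (mod 2).
  s_2 = 0 + 0 + 1 + 1 + 1 + 1 + 0 + 0 = 4 ≡ 0 (mod 2).
  s_3 = 0 + 1 + 1 + 1 + 1 + 1 + 0 + 0 = 5 ≡ 1 (mod 2).
  s_4 = 0 + 1 + 0 + 1 + 0 + 1 + 1 + 0 = 4 ≡ 0 (mod 2).
s = (0, 0, 1, 0)^T — this equals column 2 of H (binary 0010), so error is at position 2.
Correct: flip bit 2 of r = 001001100111100 to get c = 011001100111100.


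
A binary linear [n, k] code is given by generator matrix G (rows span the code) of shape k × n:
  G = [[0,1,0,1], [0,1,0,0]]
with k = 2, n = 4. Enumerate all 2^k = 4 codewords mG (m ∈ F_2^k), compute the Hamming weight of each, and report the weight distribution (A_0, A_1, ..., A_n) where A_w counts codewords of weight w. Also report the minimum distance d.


Weight distribution: A_0 = 1, A_1 = 2, A_2 = 1. Minimum distance d = 1.

Enumerate all 2^2 = 4 messages m ∈ F_2^2.
For each, compute codeword c = mG in F_2^4, then tally its weight.
  m = 00 → c = 0000, weight = 0.
  m = 10 → c = 0101, weight = 2.
  m = 01 → c = 0100, weight = 1.
  m = 11 → c = 0001, weight = 1.
Tally weights:
  weight 0: 1 codewords.
  weight 1: 2 codewords.
  weight 2: 1 codewords.
Minimum distance d = smallest w > 0 with A_w > 0 = 1.
Sanity: Σ A_w = 4 = 2^2 = 4 ✓.


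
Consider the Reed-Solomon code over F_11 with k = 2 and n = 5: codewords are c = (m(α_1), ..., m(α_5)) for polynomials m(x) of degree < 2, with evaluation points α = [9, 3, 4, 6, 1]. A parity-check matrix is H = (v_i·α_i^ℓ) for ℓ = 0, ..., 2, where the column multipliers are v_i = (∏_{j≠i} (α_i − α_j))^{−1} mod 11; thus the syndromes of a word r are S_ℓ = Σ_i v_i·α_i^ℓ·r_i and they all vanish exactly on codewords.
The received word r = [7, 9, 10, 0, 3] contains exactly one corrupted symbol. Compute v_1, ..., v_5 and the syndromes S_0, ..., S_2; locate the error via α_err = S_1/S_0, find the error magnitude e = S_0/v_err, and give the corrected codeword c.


S = (2, 6, 7), error at position 2, error magnitude e = 5, c = [7, 4, 10, 0, 3].

Step 1: column multipliers v_i = (∏_{j≠i}(α_i − α_j))^{−1} mod 11.
  i = 1 (α = 9): (9−3)(9−4)(9−6)(9−1) = 6·5·3·8 = 720 ≡ 5, so v_1 = 5^{−1} = 9 (mod 11).
  i = 2 (α = 3): (3−9)(3−4)(3−6)(3−1) = (−6)·(−1)·(−3)·2 = −36 ≡ 8, so v_2 = 8^{−1} = 7 (mod 11).
  i = 3 (α = 4): (4−9)(4−3)(4−6)(4−1) = (−5)·1·(−2)·3 = 30 ≡ 8, so v_3 = 8^{−1} = 7 (mod 11).
  i = 4 (α = 6): (6−9)(6−3)(6−4)(6−1) = (−3)·3·2·5 = −90 ≡ 9, so v_4 = 9^{−1} = 5 (mod 11).
  i = 5 (α = 1): (1−9)(1−3)(1−4)(1−6) = (−8)·(−2)·(−3)·(−5) = 240 ≡ 9, so v_5 = 9^{−1} = 5 (mod 11).
  v = [9, 7, 7, 5, 5].
Step 2: syndromes of r = [7, 9, 10, 0, 3] (all sums mod 11).
  S_0 = Σ v_i r_i = 9·7 + 7·9 + 7·10 + 5·0 + 5·3 = 211 ≡ 2.
  S_1 = Σ v_i α_i r_i = 9·9·7 + 7·3·9 + 7·4·10 + 5·6·0 + 5·1·3 = 1051 ≡ 6.
  α_i^2 mod 11 = [4, 9, 5, 3, 1].
  S_2 = Σ v_i α_i^2 r_i = 9·4·7 + 7·9·9 + 7·5·10 + 5·3·0 + 5·1·3 = 1184 ≡ 7.
  S = (2, 6, 7) ≠ 0, so r is not a codeword (an error is present).
Step 3: locate the error. For a single error e at position i, S_ℓ = v_i·e·α_i^ℓ, so α_err = S_1/S_0.
  S_0^{−1} = 2^{−1} = 6 (mod 11), so α_err = 6·6 = 36 ≡ 3 = α_2. Error position i = 2.
  Consistency check: S_2/S_1 = 7·2 = 14 ≡ 3 = α_err ✓ (single-error assumption holds).
Step 4: error magnitude e = S_0/v_2 = S_0·∏_{j≠2}(α_2 − α_j) = 2·8 = 16 ≡ 5 (mod 11).
Step 5: correct position 2: c_2 = r_2 − e = 9 − 5 ≡ 4 (mod 11). Hence c = [7, 4, 10, 0, 3].
  Check: interpolating c through the α_i gives m(x) = 8 + 6·x (degree < 2) with m(α_i) = c_i for every i, so c is indeed a codeword.


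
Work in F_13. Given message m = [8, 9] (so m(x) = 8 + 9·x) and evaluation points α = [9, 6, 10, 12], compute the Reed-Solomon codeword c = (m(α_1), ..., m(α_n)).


c = [11, 10, 7, 12]

Message polynomial: m(x) = 8 + 9·x (mod 13).
For each evaluation point α_i, compute m(α_i) mod 13:
  α_1 = 9: Horner steps 9 → 11, so m(9) = 11.
  α_2 = 6: Horner steps 9 → 10, so m(6) = 10.
  α_3 = 10: Horner steps 9 → 7, so m(10) = 7.
  α_4 = 12: Horner steps 9 → 12, so m(12) = 12.
Codeword c = [11, 10, 7, 12] ∈ F_13^4.


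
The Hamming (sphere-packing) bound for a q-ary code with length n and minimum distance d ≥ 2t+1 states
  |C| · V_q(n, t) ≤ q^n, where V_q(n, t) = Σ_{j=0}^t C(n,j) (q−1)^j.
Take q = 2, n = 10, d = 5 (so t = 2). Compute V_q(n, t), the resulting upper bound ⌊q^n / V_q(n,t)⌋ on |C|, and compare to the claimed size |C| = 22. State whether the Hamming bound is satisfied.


V_q(n, t) = 56, q^n = 1024, Hamming bound = 18, |C| = 22 > bound (violated).

Step 1: Compute V_q(n, t) = Σ_{j=0}^2 C(n, j) (q−1)^j.
  j = 0: C(10,0)·(1)^0 = 1·1 = 1.
  j = 1: C(10,1)·(1)^1 = 10·1 = 10.
  j = 2: C(10,2)·(1)^2 = 45·1 = 45.
  V_q(n, t) = 1 + 10 + 45 = 56.
Step 2: q^n = 2^10 = 1024.
Step 3: Hamming bound ⌊q^n / V_q(n,t)⌋ = ⌊1024/56⌋ = 18.
Step 4: Compare |C| = 22 to 18: violated.
The claimed |C| lies above the Hamming bound, so no 2-ary code of length 10 with d ≥ 5 can have 22 codewords.


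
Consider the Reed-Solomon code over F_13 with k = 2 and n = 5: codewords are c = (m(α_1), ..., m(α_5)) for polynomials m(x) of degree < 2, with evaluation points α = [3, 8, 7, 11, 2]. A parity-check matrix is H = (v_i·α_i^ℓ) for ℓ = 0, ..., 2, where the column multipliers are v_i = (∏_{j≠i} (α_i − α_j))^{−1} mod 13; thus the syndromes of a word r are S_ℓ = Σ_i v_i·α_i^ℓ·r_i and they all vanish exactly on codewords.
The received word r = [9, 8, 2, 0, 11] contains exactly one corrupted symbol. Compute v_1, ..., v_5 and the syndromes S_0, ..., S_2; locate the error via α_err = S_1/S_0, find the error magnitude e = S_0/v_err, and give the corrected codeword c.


S = (2, 6, 5), error at position 1, error magnitude e = 5, c = [4, 8, 2, 0, 11].

Step 1: column multipliers v_i = (∏_{j≠i}(α_i − α_j))^{−1} mod 13.
  i = 1 (α = 3): (3−8)(3−7)(3−11)(3−2) = (−5)·(−4)·(−8)·1 = −160 ≡ 9, so v_1 = 9^{−1} = 3 (mod 13).
  i = 2 (α = 8): (8−3)(8−7)(8−11)(8−2) = 5·1·(−3)·6 = −90 ≡ 1, so v_2 = 1^{−1} = 1 (mod 13).
  i = 3 (α = 7): (7−3)(7−8)(7−11)(7−2) = 4·(−1)·(−4)·5 = 80 ≡ 2, so v_3 = 2^{−1} = 7 (mod 13).
  i = 4 (α = 11): (11−3)(11−8)(11−7)(11−2) = 8·3·4·9 = 864 ≡ 6, so v_4 = 6^{−1} = 11 (mod 13).
  i = 5 (α = 2): (2−3)(2−8)(2−7)(2−11) = (−1)·(−6)·(−5)·(−9) = 270 ≡ 10, so v_5 = 10^{−1} = 4 (mod 13).
  v = [3, 1, 7, 11, 4].
Step 2: syndromes of r = [9, 8, 2, 0, 11] (all sums mod 13).
  S_0 = Σ v_i r_i = 3·9 + 1·8 + 7·2 + 11·0 + 4·11 = 93 ≡ 2.
  S_1 = Σ v_i α_i r_i = 3·3·9 + 1·8·8 + 7·7·2 + 11·11·0 + 4·2·11 = 331 ≡ 6.
  α_i^2 mod 13 = [9, 12, 10, 4, 4].
  S_2 = Σ v_i α_i^2 r_i = 3·9·9 + 1·12·8 + 7·10·2 + 11·4·0 + 4·4·11 = 655 ≡ 5.
  S = (2, 6, 5) ≠ 0, so r is not a codeword (an error is present).
Step 3: locate the error. For a single error e at position i, S_ℓ = v_i·e·α_i^ℓ, so α_err = S_1/S_0.
  S_0^{−1} = 2^{−1} = 7 (mod 13), so α_err = 6·7 = 42 ≡ 3 = α_1. Error position i = 1.
  Consistency check: S_2/S_1 = 5·11 = 55 ≡ 3 = α_err ✓ (single-error assumption holds).
Step 4: error magnitude e = S_0/v_1 = S_0·∏_{j≠1}(α_1 − α_j) = 2·9 = 18 ≡ 5 (mod 13).
Step 5: correct position 1: c_1 = r_1 − e = 9 − 5 ≡ 4 (mod 13). Hence c = [4, 8, 2, 0, 11].
  Check: interpolating c through the α_i gives m(x) = 12 + 6·x (degree < 2) with m(α_i) = c_i for every i, so c is indeed a codeword.


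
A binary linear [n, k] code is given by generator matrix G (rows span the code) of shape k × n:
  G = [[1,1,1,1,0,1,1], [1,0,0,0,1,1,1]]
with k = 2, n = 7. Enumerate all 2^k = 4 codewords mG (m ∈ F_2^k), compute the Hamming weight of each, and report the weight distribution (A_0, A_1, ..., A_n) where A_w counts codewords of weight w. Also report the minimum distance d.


Weight distribution: A_0 = 1, A_4 = 2, A_6 = 1. Minimum distance d = 4.

Enumerate all 2^2 = 4 messages m ∈ F_2^2.
For each, compute codeword c = mG in F_2^7, then tally its weight.
  m = 00 → c = 0000000, weight = 0.
  m = 10 → c = 1111011, weight = 6.
  m = 01 → c = 1000111, weight = 4.
  m = 11 → c = 0111100, weight = 4.
Tally weights:
  weight 0: 1 codewords.
  weight 4: 2 codewords.
  weight 6: 1 codewords.
Minimum distance d = smallest w > 0 with A_w > 0 = 4.
Sanity: Σ A_w = 4 = 2^2 = 4 ✓.


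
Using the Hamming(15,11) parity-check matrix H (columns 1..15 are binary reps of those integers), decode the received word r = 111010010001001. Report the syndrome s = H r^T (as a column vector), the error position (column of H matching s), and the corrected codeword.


s = (1, 1, 1, 0)^T, error position = 14, corrected codeword c = 111010010001011

Compute s = H r^T mod 2 one row at a time:
  s_1 = 1 + 0 + 0 + 0 + 1 + 0 + 0 + 1 = 3 ≡ 1 (mod 2).
  s_2 = 0 + 1 + 0 + 0 + 1 + 0 + 0 + 1 = 3 ≡ 1 (mod 2).
  s_3 = 1 + 1 + 0 + 0 + 0 + 0 + 0 + 1 = 3 ≡ 1 (mod 2).
  s_4 = 1 + 1 + 1 + 0 + 0 + 0 + 0 + 1 = 4 ≡ 0 (mod 2).
s = (1, 1, 1, 0)^T — this equals column 14 of H (binary 1110), so error is at position 14.
Correct: flip bit 14 of r = 111010010001001 to get c = 111010010001011.


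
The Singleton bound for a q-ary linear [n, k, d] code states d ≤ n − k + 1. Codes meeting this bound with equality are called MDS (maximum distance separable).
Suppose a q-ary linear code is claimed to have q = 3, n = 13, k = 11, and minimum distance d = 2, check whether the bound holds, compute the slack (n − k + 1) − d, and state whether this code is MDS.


Singleton RHS = n − k + 1 = 3, slack = 1, bound satisfied, not MDS.

Singleton bound: d ≤ n − k + 1.
Here n = 13, k = 11, so n − k + 1 = 3.
Given d = 2, check d ≤ 3: YES.
Slack = (n − k + 1) − d = 1.
The code is NOT MDS (slack = 1 > 0).
Description: the claimed parameters are [13, 11, 2]_3; such a code would be non-MDS.


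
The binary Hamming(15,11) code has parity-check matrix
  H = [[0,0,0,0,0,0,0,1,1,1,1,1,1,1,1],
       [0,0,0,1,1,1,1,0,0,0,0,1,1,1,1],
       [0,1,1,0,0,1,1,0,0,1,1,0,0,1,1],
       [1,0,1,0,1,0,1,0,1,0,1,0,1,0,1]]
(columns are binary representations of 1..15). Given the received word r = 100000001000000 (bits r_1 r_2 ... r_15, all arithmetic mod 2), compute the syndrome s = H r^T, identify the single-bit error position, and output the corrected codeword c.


s = (1, 0, 0, 0)^T, error position = 8, corrected codeword c = 100000011000000

Compute s = H r^T mod 2 one row at a time:
  s_1 = 0 + 1 + 0 + 0 + 0 + 0 + 0 + 0 = 1 ≡ 1 (mod 2).
  s_2 = 0 + 0 + 0 + 0 + 0 + 0 + 0 + 0 = 0 ≡ 0 (mod 2).
  s_3 = 0 + 0 + 0 + 0 + 0 + 0 + 0 + 0 = 0 ≡ 0 (mod 2).
  s_4 = 1 + 0 + 0 + 0 + 1 + 0 + 0 + 0 = 2 ≡ 0 (mod 2).
s = (1, 0, 0, 0)^T — this equals column 8 of H (binary 1000), so error is at position 8.
Correct: flip bit 8 of r = 100000001000000 to get c = 100000011000000.


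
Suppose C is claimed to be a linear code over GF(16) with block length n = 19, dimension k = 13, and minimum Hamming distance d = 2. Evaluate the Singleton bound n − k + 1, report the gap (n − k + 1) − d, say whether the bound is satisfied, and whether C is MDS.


Singleton RHS = n − k + 1 = 7, slack = 5, bound satisfied, not MDS.

Singleton bound: d ≤ n − k + 1.
Here n = 19, k = 13, so n − k + 1 = 7.
Given d = 2, check d ≤ 7: YES.
Slack = (n − k + 1) − d = 5.
The code is NOT MDS (slack = 5 > 0).
Description: the claimed parameters are [19, 13, 2]_16; such a code would be non-MDS.


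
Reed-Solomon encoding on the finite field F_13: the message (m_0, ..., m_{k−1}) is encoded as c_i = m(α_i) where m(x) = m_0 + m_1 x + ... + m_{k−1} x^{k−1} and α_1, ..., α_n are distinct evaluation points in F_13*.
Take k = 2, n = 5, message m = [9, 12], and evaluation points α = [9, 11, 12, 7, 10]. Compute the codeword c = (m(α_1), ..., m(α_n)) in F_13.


c = [0, 11, 10, 2, 12]

Message polynomial: m(x) = 9 + 12·x (mod 13).
For each evaluation point α_i, compute m(α_i) mod 13:
  α_1 = 9: Horner steps 12 → 0, so m(9) = 0.
  α_2 = 11: Horner steps 12 → 11, so m(11) = 11.
  α_3 = 12: Horner steps 12 → 10, so m(12) = 10.
  α_4 = 7: Horner steps 12 → 2, so m(7) = 2.
  α_5 = 10: Horner steps 12 → 12, so m(10) = 12.
Codeword c = [0, 11, 10, 2, 12] ∈ F_13^5.


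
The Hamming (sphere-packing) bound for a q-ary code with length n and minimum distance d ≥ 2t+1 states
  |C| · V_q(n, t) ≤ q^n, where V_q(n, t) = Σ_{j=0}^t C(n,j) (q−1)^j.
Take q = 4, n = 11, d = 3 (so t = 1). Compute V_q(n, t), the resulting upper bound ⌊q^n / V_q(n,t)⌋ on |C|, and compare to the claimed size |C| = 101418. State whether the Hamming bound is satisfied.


V_q(n, t) = 34, q^n = 4194304, Hamming bound = 123361, |C| = 101418 ≤ bound (satisfied).

Step 1: Compute V_q(n, t) = Σ_{j=0}^1 C(n, j) (q−1)^j.
  j = 0: C(11,0)·(3)^0 = 1·1 = 1.
  j = 1: C(11,1)·(3)^1 = 11·3 = 33.
  V_q(n, t) = 1 + 33 = 34.
Step 2: q^n = 4^11 = 4194304.
Step 3: Hamming bound ⌊q^n / V_q(n,t)⌋ = ⌊4194304/34⌋ = 123361.
Step 4: Compare |C| = 101418 to 123361: satisfied.
The claimed |C| lies below the Hamming bound.


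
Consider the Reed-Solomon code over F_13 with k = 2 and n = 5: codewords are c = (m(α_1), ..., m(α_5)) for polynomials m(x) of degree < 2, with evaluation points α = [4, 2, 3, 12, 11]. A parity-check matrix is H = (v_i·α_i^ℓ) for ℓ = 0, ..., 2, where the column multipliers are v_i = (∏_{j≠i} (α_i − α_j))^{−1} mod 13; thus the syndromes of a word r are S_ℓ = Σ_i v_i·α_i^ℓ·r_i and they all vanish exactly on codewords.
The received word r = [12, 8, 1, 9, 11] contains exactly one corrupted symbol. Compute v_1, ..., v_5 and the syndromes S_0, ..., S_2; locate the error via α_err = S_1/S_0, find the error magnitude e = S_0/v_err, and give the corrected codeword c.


S = (4, 8, 3), error at position 2, error magnitude e = 5, c = [12, 3, 1, 9, 11].

Step 1: column multipliers v_i = (∏_{j≠i}(α_i − α_j))^{−1} mod 13.
  i = 1 (α = 4): (4−2)(4−3)(4−12)(4−11) = 2·1·(−8)·(−7) = 112 ≡ 8, so v_1 = 8^{−1} = 5 (mod 13).
  i = 2 (α = 2): (2−4)(2−3)(2−12)(2−11) = (−2)·(−1)·(−10)·(−9) = 180 ≡ 11, so v_2 = 11^{−1} = 6 (mod 13).
  i = 3 (α = 3): (3−4)(3−2)(3−12)(3−11) = (−1)·1·(−9)·(−8) = −72 ≡ 6, so v_3 = 6^{−1} = 11 (mod 13).
  i = 4 (α = 12): (12−4)(12−2)(12−3)(12−11) = 8·10·9·1 = 720 ≡ 5, so v_4 = 5^{−1} = 8 (mod 13).
  i = 5 (α = 11): (11−4)(11−2)(11−3)(11−12) = 7·9·8·(−1) = −504 ≡ 3, so v_5 = 3^{−1} = 9 (mod 13).
  v = [5, 6, 11, 8, 9].
Step 2: syndromes of r = [12, 8, 1, 9, 11] (all sums mod 13).
  S_0 = Σ v_i r_i = 5·12 + 6·8 + 11·1 + 8·9 + 9·11 = 290 ≡ 4.
  S_1 = Σ v_i α_i r_i = 5·4·12 + 6·2·8 + 11·3·1 + 8·12·9 + 9·11·11 = 2322 ≡ 8.
  α_i^2 mod 13 = [3, 4, 9, 1, 4].
  S_2 = Σ v_i α_i^2 r_i = 5·3·12 + 6·4·8 + 11·9·1 + 8·1·9 + 9·4·11 = 939 ≡ 3.
  S = (4, 8, 3) ≠ 0, so r is not a codeword (an error is present).
Step 3: locate the error. For a single error e at position i, S_ℓ = v_i·e·α_i^ℓ, so α_err = S_1/S_0.
  S_0^{−1} = 4^{−1} = 10 (mod 13), so α_err = 8·10 = 80 ≡ 2 = α_2. Error position i = 2.
  Consistency check: S_2/S_1 = 3·5 = 15 ≡ 2 = α_err ✓ (single-error assumption holds).
Step 4: error magnitude e = S_0/v_2 = S_0·∏_{j≠2}(α_2 − α_j) = 4·11 = 44 ≡ 5 (mod 13).
Step 5: correct position 2: c_2 = r_2 − e = 8 − 5 ≡ 3 (mod 13). Hence c = [12, 3, 1, 9, 11].
  Check: interpolating c through the α_i gives m(x) = 7 + 11·x (degree < 2) with m(α_i) = c_i for every i, so c is indeed a codeword.


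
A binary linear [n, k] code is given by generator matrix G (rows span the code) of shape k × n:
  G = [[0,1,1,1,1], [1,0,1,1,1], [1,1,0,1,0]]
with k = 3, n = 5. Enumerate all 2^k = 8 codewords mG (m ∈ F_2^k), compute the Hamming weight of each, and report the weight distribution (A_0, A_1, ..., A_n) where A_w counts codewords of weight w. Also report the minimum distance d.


Weight distribution: A_0 = 1, A_1 = 1, A_2 = 1, A_3 = 3, A_4 = 2. Minimum distance d = 1.

Enumerate all 2^3 = 8 messages m ∈ F_2^3.
For each, compute codeword c = mG in F_2^5, then tally its weight.
  m = 000 → c = 00000, weight = 0.
  m = 100 → c = 01111, weight = 4.
  m = 010 → c = 10111, weight = 4.
  m = 110 → c = 11000, weight = 2.
  m = 001 → c = 11010, weight = 3.
  m = 101 → c = 10101, weight = 3.
  m = 011 → c = 01101, weight = 3.
  m = 111 → c = 00010, weight = 1.
Tally weights:
  weight 0: 1 codewords.
  weight 1: 1 codewords.
  weight 2: 1 codewords.
  weight 3: 3 codewords.
  weight 4: 2 codewords.
Minimum distance d = smallest w > 0 with A_w > 0 = 1.
Sanity: Σ A_w = 8 = 2^3 = 8 ✓.


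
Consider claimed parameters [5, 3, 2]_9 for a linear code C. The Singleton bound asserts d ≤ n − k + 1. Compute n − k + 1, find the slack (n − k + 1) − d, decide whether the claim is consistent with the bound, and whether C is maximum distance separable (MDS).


Singleton RHS = n − k + 1 = 3, slack = 1, bound satisfied, not MDS.

Singleton bound: d ≤ n − k + 1.
Here n = 5, k = 3, so n − k + 1 = 3.
Given d = 2, check d ≤ 3: YES.
Slack = (n − k + 1) − d = 1.
The code is NOT MDS (slack = 1 > 0).
Description: the claimed parameters are [5, 3, 2]_9; such a code would be non-MDS.


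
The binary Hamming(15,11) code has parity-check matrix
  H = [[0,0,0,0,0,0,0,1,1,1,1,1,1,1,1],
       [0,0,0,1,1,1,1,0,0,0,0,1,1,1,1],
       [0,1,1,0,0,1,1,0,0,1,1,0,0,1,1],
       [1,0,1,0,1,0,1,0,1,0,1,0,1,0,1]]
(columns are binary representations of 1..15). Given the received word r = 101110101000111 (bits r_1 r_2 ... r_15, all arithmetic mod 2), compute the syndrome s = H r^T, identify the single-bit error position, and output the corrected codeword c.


s = (0, 0, 0, 1)^T, error position = 1, corrected codeword c = 001110101000111

Compute s = H r^T mod 2 one row at a time:
  s_1 = 0 + 1 + 0 + 0 + 0 + 1 + 1 + 1 = 4 ≡ 0 (mod 2).
  s_2 = 1 + 1 + 0 + 1 + 0 + 1 + 1 + 1 = 6 ≡ 0 (mod 2).
  s_3 = 0 + 1 + 0 + 1 + 0 + 0 + 1 + 1 = 4 ≡ 0 (mod 2).
  s_4 = 1 + 1 + 1 + 1 + 1 + 0 + 1 + 1 = 7 ≡ 1 (mod 2).
s = (0, 0, 0, 1)^T — this equals column 1 of H (binary 0001), so error is at position 1.
Correct: flip bit 1 of r = 101110101000111 to get c = 001110101000111.


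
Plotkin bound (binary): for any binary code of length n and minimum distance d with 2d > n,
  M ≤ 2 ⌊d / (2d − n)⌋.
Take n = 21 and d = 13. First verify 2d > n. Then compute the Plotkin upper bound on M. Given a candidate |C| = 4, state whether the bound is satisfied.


Plotkin bound M ≤ 4; given |C| = 4 ≤ bound (satisfied).

Check applicability: 2d = 26, n = 21.
2d − n = 5 > 0, so Plotkin applies.
Compute d/(2d−n) = 13/5 ≈ 2.6000.
⌊d/(2d−n)⌋ = 2.
Plotkin bound: M ≤ 2·2 = 4.
Given |C| = 4, check: satisfied.
This |C| is at the Plotkin bound.


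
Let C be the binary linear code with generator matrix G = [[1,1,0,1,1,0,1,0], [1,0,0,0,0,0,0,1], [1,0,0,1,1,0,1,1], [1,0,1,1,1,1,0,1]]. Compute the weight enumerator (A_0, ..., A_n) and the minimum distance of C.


Weight distribution: A_0 = 1, A_2 = 3, A_3 = 2, A_4 = 1, A_5 = 6, A_6 = 3. Minimum distance d = 2.

Enumerate all 2^4 = 16 messages m ∈ F_2^4.
For each, compute codeword c = mG in F_2^8, then tally its weight.
  m = 0000 → c = 00000000, weight = 0.
  m = 1000 → c = 11011010, weight = 5.
  m = 0100 → c = 10000001, weight = 2.
  m = 1100 → c = 01011011, weight = 5.
  m = 0010 → c = 10011011, weight = 5.
  m = 1010 → c = 01000001, weight = 2.
  m = 0110 → c = 00011010, weight = 3.
  m = 1110 → c = 11000000, weight = 2.
  m = 0001 → c = 10111101, weight = 6.
  m = 1001 → c = 01100111, weight = 5.
  m = 0101 → c = 00111100, weight = 4.
  m = 1101 → c = 11100110, weight = 5.
  m = 0011 → c = 00100110, weight = 3.
  m = 1011 → c = 11111100, weight = 6.
  m = 0111 → c = 10100111, weight = 5.
  m = 1111 → c = 01111101, weight = 6.
Tally weights:
  weight 0: 1 codewords.
  weight 2: 3 codewords.
  weight 3: 2 codewords.
  weight 4: 1 codewords.
  weight 5: 6 codewords.
  weight 6: 3 codewords.
Minimum distance d = smallest w > 0 with A_w > 0 = 2.
Sanity: Σ A_w = 16 = 2^4 = 16 ✓.


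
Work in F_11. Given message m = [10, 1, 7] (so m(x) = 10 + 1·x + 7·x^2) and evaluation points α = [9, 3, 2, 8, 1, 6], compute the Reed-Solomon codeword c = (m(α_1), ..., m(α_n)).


c = [3, 10, 7, 4, 7, 4]

Message polynomial: m(x) = 10 + 1·x + 7·x^2 (mod 11).
For each evaluation point α_i, compute m(α_i) mod 11:
  α_1 = 9: Horner steps 7 → 9 → 3, so m(9) = 3.
  α_2 = 3: Horner steps 7 → 0 → 10, so m(3) = 10.
  α_3 = 2: Horner steps 7 → 4 → 7, so m(2) = 7.
  α_4 = 8: Horner steps 7 → 2 → 4, so m(8) = 4.
  α_5 = 1: Horner steps 7 → 8 → 7, so m(1) = 7.
  α_6 = 6: Horner steps 7 → 10 → 4, so m(6) = 4.
Codeword c = [3, 10, 7, 4, 7, 4] ∈ F_11^6.
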